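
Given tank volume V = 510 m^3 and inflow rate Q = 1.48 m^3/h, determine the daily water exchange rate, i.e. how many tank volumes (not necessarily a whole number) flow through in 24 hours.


Daily flow volume = 1.48 m^3/h * 24 h = 35.52 m^3/day
Exchanges = daily flow / tank volume = 35.52 / 510 = 0.0696471 exchanges/day

0.0696471 exchanges/day


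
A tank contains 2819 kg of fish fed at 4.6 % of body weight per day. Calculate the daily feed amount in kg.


Feeding rate fraction = 4.6% / 100 = 0.046
Daily feed = 2819 kg * 0.046 = 129.674 kg/day

129.674 kg/day


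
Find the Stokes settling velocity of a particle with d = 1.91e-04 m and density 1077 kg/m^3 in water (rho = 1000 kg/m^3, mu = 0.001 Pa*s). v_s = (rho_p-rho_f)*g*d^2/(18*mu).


Density difference: rho_p - rho_f = 1077 - 1000 = 77 kg/m^3
d^2 = (1.91e-04)^2 = 3.6481e-08 m^2
Numerator = (rho_p - rho_f) * g * d^2 = 77 * 9.81 * 3.6481e-08 = 2.7556653e-05
Denominator = 18 * mu = 18 * 0.001 = 0.018
v_s = 2.7556653e-05 / 0.018 = 0.00153093 m/s
Check: Re = rho_f * v_s * d / mu = 1000 * 0.00153093 * 1.91e-04 / 0.001 = 0.292 < 1, so Stokes' law applies.

0.00153093 m/s


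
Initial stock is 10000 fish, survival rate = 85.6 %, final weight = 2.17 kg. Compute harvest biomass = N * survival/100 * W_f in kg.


Survivors = 10000 * 85.6/100 = 8560 fish
Harvest biomass = survivors * W_f = 8560 * 2.17 = 18575.2 kg

18575.2 kg


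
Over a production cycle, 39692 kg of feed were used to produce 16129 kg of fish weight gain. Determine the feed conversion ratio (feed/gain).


FCR = feed consumed / weight gained
FCR = 39692 kg / 16129 kg = 2.46091

2.46091


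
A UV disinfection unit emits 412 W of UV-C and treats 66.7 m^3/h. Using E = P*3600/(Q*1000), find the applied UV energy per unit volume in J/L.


Energy delivered per hour = 412 W * 3600 s = 1483200 J/h
Volume treated per hour = 66.7 m^3/h * 1000 = 66700 L/h
dose = 1483200 / 66700 = 22.2369 J/L

22.2369 J/L


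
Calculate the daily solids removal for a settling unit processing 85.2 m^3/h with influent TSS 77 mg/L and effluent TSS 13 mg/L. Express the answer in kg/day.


Concentration drop: TSS_in - TSS_out = 77 - 13 = 64 mg/L
Hourly solids removed = Q * dTSS = 85.2 m^3/h * 64 mg/L = 5452.8 g/h  (m^3/h * mg/L = g/h)
Daily solids removed = 5452.8 * 24 = 130867.2 g/day
Convert g to kg: 130867.2 / 1000 = 130.8672 kg/day

130.8672 kg/day


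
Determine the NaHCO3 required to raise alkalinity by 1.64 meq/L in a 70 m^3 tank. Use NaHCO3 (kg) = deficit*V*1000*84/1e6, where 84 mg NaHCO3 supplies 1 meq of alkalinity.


Tank volume in L = 70 m^3 * 1000 = 70000 L
Total meq required = 1.64 meq/L * 70000 L = 114800 meq
NaHCO3 mass = 114800 meq * 84 mg/meq / 1e6 = 9.6432 kg

9.6432 kg


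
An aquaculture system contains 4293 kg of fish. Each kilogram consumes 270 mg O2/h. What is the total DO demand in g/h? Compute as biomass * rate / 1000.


Total O2 consumption (mg/h) = 4293 kg * 270 mg/(kg*h) = 1159110 mg/h
Convert to g/h: 1159110 / 1000 = 1159.11 g/h

1159.11 g/h


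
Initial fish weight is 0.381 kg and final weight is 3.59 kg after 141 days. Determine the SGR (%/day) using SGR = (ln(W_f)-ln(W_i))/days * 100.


ln(W_f) = ln(3.59) = 1.2781522
ln(W_i) = ln(0.381) = -0.9649559
ln(W_f) - ln(W_i) = 1.2781522 - -0.9649559 = 2.2431081
SGR = 2.2431081 / 141 * 100 = 1.59086 %/day

1.59086 %/day


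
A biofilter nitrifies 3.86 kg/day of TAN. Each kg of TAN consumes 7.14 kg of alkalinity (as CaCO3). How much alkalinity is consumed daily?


Alkalinity factor: 7.14 kg CaCO3 consumed per kg TAN nitrified
alk = 3.86 kg TAN * 7.14 = 27.5604 kg CaCO3/day

27.5604 kg CaCO3/day


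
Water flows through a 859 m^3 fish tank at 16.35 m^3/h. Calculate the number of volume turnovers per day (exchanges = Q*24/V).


Daily flow volume = 16.35 m^3/h * 24 h = 392.4 m^3/day
Exchanges = daily flow / tank volume = 392.4 / 859 = 0.45681 exchanges/day

0.45681 exchanges/day


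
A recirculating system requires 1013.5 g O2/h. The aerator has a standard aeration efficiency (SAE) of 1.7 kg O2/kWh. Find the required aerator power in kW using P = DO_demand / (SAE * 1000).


SAE in g O2/kWh = 1.7 * 1000 = 1700 g/kWh
P = DO_demand / SAE_g = 1013.5 / 1700 = 0.596176 kW

0.596176 kW


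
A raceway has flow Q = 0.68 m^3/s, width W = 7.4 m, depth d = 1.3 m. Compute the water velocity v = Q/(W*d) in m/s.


Cross-sectional area = W * d = 7.4 * 1.3 = 9.62 m^2
Velocity = Q / A = 0.68 / 9.62 = 0.0706861 m/s

0.0706861 m/s


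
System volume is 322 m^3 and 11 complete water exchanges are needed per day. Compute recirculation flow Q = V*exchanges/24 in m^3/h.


Daily recirculation volume = 322 m^3 * 11 = 3542 m^3/day
Flow rate Q = daily volume / 24 h = 3542 / 24 = 147.583 m^3/h

147.583 m^3/h


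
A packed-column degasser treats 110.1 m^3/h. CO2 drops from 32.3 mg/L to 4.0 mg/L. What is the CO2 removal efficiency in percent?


CO2_out / CO2_in = 4.0 / 32.3 = 0.12383901
Fraction remaining = 0.12383901
efficiency = (1 - 0.12383901) * 100 = 87.6161 %

87.6161 %


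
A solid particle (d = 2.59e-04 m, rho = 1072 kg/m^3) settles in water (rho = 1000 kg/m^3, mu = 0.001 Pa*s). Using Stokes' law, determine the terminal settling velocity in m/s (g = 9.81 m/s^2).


Density difference: rho_p - rho_f = 1072 - 1000 = 72 kg/m^3
d^2 = (2.59e-04)^2 = 6.7081e-08 m^2
Numerator = (rho_p - rho_f) * g * d^2 = 72 * 9.81 * 6.7081e-08 = 4.7380652e-05
Denominator = 18 * mu = 18 * 0.001 = 0.018
v_s = 4.7380652e-05 / 0.018 = 0.00263226 m/s
Check: Re = rho_f * v_s * d / mu = 1000 * 0.00263226 * 2.59e-04 / 0.001 = 0.682 < 1, so Stokes' law applies.

0.00263226 m/s


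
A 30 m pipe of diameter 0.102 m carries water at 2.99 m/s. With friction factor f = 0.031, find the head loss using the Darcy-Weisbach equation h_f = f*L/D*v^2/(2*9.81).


v^2 = 2.99^2 = 8.9401 m^2/s^2
L/D = 30/0.102 = 294.11765
h_f = f*(L/D)*v^2/(2g) = 0.031 * 294.11765 * 8.9401 / 19.62 = 4.15457 m

4.15457 m


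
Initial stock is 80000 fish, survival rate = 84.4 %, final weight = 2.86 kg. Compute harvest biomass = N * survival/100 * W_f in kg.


Survivors = 80000 * 84.4/100 = 67520 fish
Harvest biomass = survivors * W_f = 67520 * 2.86 = 193107.2 kg

193107.2 kg


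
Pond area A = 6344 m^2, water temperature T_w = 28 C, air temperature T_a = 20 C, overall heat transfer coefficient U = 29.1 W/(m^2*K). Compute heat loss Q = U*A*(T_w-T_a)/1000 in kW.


Temperature difference dT = 28 - 20 = 8 K
Heat loss (W) = U * A * dT = 29.1 * 6344 * 8 = 1476883.2 W
Convert to kW: 1476883.2 / 1000 = 1476.8832 kW

1476.8832 kW


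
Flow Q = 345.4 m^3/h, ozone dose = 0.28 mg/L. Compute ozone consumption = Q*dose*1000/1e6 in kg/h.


O3 demand (mg/h) = Q * dose * 1000 = 345.4 * 0.28 * 1000 = 96712 mg/h
Convert mg to kg: 96712 / 1e6 = 0.096712 kg/h

0.096712 kg/h


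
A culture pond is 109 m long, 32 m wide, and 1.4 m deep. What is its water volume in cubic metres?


Base area = L * W = 109 * 32 = 3488 m^2
Volume = area * depth = 3488 * 1.4 = 4883.2 m^3

4883.2 m^3


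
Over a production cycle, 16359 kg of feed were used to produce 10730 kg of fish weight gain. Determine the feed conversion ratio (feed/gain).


FCR = feed consumed / weight gained
FCR = 16359 kg / 10730 kg = 1.5246

1.5246


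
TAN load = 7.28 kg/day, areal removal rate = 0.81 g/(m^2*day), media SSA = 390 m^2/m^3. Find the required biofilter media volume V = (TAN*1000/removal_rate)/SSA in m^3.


A = 7.28*1000 / 0.81 = 8987.6543 m^2
V = 8987.6543 / 390 = 23.0453

23.0453 m^3


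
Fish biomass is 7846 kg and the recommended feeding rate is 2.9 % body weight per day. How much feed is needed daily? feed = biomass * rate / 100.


Feeding rate fraction = 2.9% / 100 = 0.029
Daily feed = 7846 kg * 0.029 = 227.534 kg/day

227.534 kg/day


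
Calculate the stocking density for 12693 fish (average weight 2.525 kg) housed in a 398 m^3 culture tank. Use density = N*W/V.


Total biomass = 12693 fish * 2.525 kg = 32049.825 kg
Density = total biomass / volume = 32049.825 / 398 = 80.5272 kg/m^3

80.5272 kg/m^3


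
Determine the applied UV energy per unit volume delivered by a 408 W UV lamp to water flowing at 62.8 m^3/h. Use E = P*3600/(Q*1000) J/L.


Energy delivered per hour = 408 W * 3600 s = 1468800 J/h
Volume treated per hour = 62.8 m^3/h * 1000 = 62800 L/h
dose = 1468800 / 62800 = 23.3885 J/L

23.3885 J/L


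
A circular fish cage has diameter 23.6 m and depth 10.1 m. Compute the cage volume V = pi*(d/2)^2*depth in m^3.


r = d/2 = 23.6/2 = 11.8 m
Base area = pi*r^2 = pi*11.8^2 = 437.43536 m^2
Volume = 437.43536 * 10.1 = 4418.1 m^3

4418.1 m^3


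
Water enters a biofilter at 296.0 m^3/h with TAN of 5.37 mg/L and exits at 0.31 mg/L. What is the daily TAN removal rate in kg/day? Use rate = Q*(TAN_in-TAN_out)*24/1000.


Concentration drop: TAN_in - TAN_out = 5.37 - 0.31 = 5.06 mg/L
Hourly TAN removed = Q * dTAN = 296.0 m^3/h * 5.06 mg/L = 1497.76 g/h  (m^3/h * mg/L = g/h)
Daily TAN removed = 1497.76 * 24 = 35946.24 g/day
Convert to kg/day: 35946.24 / 1000 = 35.94624 kg/day

35.94624 kg/day


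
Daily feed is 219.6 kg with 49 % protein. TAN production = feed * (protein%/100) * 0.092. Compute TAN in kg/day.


Protein in feed = 219.6 * 49/100 = 107.604 kg/day
TAN = protein * 0.092 = 107.604 * 0.092 = 9.899568 kg/day

9.899568 kg/day


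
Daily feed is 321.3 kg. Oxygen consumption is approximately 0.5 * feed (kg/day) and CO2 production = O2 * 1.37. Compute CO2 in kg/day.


O2 = 321.3 * 0.5 = 160.65
CO2 = 160.65 * 1.37 = 220.0905

220.0905 kg/day


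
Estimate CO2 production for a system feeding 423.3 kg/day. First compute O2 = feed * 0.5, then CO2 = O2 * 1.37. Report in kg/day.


O2 = 423.3 * 0.5 = 211.65
CO2 = 211.65 * 1.37 = 289.9605

289.9605 kg/day


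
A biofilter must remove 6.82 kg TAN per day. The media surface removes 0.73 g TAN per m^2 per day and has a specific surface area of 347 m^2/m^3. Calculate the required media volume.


A = 6.82*1000 / 0.73 = 9342.4658 m^2
V = 9342.4658 / 347 = 26.9235

26.9235 m^3


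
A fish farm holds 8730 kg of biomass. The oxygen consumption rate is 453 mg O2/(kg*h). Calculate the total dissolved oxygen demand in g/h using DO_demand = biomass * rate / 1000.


Total O2 consumption (mg/h) = 8730 kg * 453 mg/(kg*h) = 3954690 mg/h
Convert to g/h: 3954690 / 1000 = 3954.69 g/h

3954.69 g/h


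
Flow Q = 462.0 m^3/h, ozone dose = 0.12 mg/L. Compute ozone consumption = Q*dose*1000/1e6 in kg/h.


O3 demand (mg/h) = Q * dose * 1000 = 462.0 * 0.12 * 1000 = 55440 mg/h
Convert mg to kg: 55440 / 1e6 = 0.05544 kg/h

0.05544 kg/h


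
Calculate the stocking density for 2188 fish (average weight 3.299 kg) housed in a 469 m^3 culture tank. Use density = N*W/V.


Total biomass = 2188 fish * 3.299 kg = 7218.212 kg
Density = total biomass / volume = 7218.212 / 469 = 15.3906 kg/m^3

15.3906 kg/m^3


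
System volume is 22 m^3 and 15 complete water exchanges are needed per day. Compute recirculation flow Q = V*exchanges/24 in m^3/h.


Daily recirculation volume = 22 m^3 * 15 = 330 m^3/day
Flow rate Q = daily volume / 24 h = 330 / 24 = 13.75 m^3/h

13.75 m^3/h


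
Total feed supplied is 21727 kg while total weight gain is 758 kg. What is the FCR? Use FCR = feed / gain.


FCR = feed consumed / weight gained
FCR = 21727 kg / 758 kg = 28.6636

28.6636


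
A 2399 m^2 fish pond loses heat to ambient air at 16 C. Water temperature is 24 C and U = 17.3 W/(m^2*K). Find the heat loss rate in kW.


Temperature difference dT = 24 - 16 = 8 K
Heat loss (W) = U * A * dT = 17.3 * 2399 * 8 = 332021.6 W
Convert to kW: 332021.6 / 1000 = 332.0216 kW

332.0216 kW


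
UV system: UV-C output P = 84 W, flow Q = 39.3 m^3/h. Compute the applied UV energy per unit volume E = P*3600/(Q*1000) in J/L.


Energy delivered per hour = 84 W * 3600 s = 302400 J/h
Volume treated per hour = 39.3 m^3/h * 1000 = 39300 L/h
dose = 302400 / 39300 = 7.69466 J/L

7.69466 J/L


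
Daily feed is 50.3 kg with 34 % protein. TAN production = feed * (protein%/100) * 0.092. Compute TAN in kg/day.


Protein in feed = 50.3 * 34/100 = 17.102 kg/day
TAN = protein * 0.092 = 17.102 * 0.092 = 1.573384 kg/day

1.573384 kg/day


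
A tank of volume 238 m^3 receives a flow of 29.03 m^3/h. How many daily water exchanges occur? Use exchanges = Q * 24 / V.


Daily flow volume = 29.03 m^3/h * 24 h = 696.72 m^3/day
Exchanges = daily flow / tank volume = 696.72 / 238 = 2.92739 exchanges/day

2.92739 exchanges/day


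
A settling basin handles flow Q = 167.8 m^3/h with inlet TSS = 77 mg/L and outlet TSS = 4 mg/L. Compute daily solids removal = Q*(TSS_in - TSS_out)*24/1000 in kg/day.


Concentration drop: TSS_in - TSS_out = 77 - 4 = 73 mg/L
Hourly solids removed = Q * dTSS = 167.8 m^3/h * 73 mg/L = 12249.4 g/h  (m^3/h * mg/L = g/h)
Daily solids removed = 12249.4 * 24 = 293985.6 g/day
Convert g to kg: 293985.6 / 1000 = 293.9856 kg/day

293.9856 kg/day


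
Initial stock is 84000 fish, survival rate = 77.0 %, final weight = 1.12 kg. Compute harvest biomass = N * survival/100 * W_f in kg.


Survivors = 84000 * 77.0/100 = 64680 fish
Harvest biomass = survivors * W_f = 64680 * 1.12 = 72441.6 kg

72441.6 kg


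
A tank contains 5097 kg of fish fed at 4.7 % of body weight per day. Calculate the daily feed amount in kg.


Feeding rate fraction = 4.7% / 100 = 0.047
Daily feed = 5097 kg * 0.047 = 239.559 kg/day

239.559 kg/day


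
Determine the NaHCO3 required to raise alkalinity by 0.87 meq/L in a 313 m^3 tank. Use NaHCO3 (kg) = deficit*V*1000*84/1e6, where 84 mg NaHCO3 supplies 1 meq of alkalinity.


Tank volume in L = 313 m^3 * 1000 = 313000 L
Total meq required = 0.87 meq/L * 313000 L = 272310 meq
NaHCO3 mass = 272310 meq * 84 mg/meq / 1e6 = 22.874 kg

22.874 kg


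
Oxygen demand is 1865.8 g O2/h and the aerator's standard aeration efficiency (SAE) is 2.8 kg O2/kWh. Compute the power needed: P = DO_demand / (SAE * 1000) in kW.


SAE in g O2/kWh = 2.8 * 1000 = 2800 g/kWh
P = DO_demand / SAE_g = 1865.8 / 2800 = 0.666357 kW

0.666357 kW


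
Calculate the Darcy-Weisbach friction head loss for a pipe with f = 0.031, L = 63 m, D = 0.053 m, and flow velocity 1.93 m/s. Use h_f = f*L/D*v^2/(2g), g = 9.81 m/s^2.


v^2 = 1.93^2 = 3.7249 m^2/s^2
L/D = 63/0.053 = 1188.6792
h_f = f*(L/D)*v^2/(2g) = 0.031 * 1188.6792 * 3.7249 / 19.62 = 6.99587 m

6.99587 m


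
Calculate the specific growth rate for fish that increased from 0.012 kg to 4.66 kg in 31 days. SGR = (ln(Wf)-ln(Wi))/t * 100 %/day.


ln(W_f) = ln(4.66) = 1.5390154
ln(W_i) = ln(0.012) = -4.4228486
ln(W_f) - ln(W_i) = 1.5390154 - -4.4228486 = 5.961864
SGR = 5.961864 / 31 * 100 = 19.2318 %/day

19.2318 %/day


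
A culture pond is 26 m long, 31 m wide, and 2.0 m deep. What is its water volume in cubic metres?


Base area = L * W = 26 * 31 = 806 m^2
Volume = area * depth = 806 * 2.0 = 1612 m^3

1612 m^3


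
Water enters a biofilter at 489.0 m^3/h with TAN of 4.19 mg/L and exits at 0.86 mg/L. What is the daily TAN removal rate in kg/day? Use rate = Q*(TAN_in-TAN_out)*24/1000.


Concentration drop: TAN_in - TAN_out = 4.19 - 0.86 = 3.33 mg/L
Hourly TAN removed = Q * dTAN = 489.0 m^3/h * 3.33 mg/L = 1628.37 g/h  (m^3/h * mg/L = g/h)
Daily TAN removed = 1628.37 * 24 = 39080.88 g/day
Convert to kg/day: 39080.88 / 1000 = 39.08088 kg/day

39.08088 kg/day


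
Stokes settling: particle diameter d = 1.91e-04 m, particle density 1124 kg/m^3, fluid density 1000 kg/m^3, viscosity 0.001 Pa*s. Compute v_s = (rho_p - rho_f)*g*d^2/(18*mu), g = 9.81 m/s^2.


Density difference: rho_p - rho_f = 1124 - 1000 = 124 kg/m^3
d^2 = (1.91e-04)^2 = 3.6481e-08 m^2
Numerator = (rho_p - rho_f) * g * d^2 = 124 * 9.81 * 3.6481e-08 = 4.4376948e-05
Denominator = 18 * mu = 18 * 0.001 = 0.018
v_s = 4.4376948e-05 / 0.018 = 0.00246539 m/s
Check: Re = rho_f * v_s * d / mu = 1000 * 0.00246539 * 1.91e-04 / 0.001 = 0.471 < 1, so Stokes' law applies.

0.00246539 m/s


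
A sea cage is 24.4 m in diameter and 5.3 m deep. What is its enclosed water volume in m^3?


r = d/2 = 24.4/2 = 12.2 m
Base area = pi*r^2 = pi*12.2^2 = 467.59465 m^2
Volume = 467.59465 * 5.3 = 2478.25 m^3

2478.25 m^3


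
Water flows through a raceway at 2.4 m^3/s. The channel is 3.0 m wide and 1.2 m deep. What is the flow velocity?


Cross-sectional area = W * d = 3.0 * 1.2 = 3.6 m^2
Velocity = Q / A = 2.4 / 3.6 = 0.666667 m/s

0.666667 m/s


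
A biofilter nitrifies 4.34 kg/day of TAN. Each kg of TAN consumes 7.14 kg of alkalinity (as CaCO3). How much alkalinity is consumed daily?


Alkalinity factor: 7.14 kg CaCO3 consumed per kg TAN nitrified
alk = 4.34 kg TAN * 7.14 = 30.9876 kg CaCO3/day

30.9876 kg CaCO3/day


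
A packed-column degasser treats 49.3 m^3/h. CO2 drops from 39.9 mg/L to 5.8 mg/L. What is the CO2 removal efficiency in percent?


CO2_out / CO2_in = 5.8 / 39.9 = 0.14536341
Fraction remaining = 0.14536341
efficiency = (1 - 0.14536341) * 100 = 85.4637 %

85.4637 %


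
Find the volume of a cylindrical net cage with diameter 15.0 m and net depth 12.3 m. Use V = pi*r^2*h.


r = d/2 = 15.0/2 = 7.5 m
Base area = pi*r^2 = pi*7.5^2 = 176.71459 m^2
Volume = 176.71459 * 12.3 = 2173.59 m^3

2173.59 m^3


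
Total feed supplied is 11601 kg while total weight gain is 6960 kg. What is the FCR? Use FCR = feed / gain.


FCR = feed consumed / weight gained
FCR = 11601 kg / 6960 kg = 1.66681

1.66681


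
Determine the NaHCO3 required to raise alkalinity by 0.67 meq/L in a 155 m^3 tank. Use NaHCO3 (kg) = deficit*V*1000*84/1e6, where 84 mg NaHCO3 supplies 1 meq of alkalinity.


Tank volume in L = 155 m^3 * 1000 = 155000 L
Total meq required = 0.67 meq/L * 155000 L = 103850 meq
NaHCO3 mass = 103850 meq * 84 mg/meq / 1e6 = 8.7234 kg

8.7234 kg


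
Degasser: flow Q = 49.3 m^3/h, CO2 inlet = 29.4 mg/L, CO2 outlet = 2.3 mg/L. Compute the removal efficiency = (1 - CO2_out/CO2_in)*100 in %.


CO2_out / CO2_in = 2.3 / 29.4 = 0.078231293
Fraction remaining = 0.078231293
efficiency = (1 - 0.078231293) * 100 = 92.1769 %

92.1769 %


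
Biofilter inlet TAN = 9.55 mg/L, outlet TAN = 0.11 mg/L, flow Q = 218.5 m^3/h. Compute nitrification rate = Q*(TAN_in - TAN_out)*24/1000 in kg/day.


Concentration drop: TAN_in - TAN_out = 9.55 - 0.11 = 9.44 mg/L
Hourly TAN removed = Q * dTAN = 218.5 m^3/h * 9.44 mg/L = 2062.64 g/h  (m^3/h * mg/L = g/h)
Daily TAN removed = 2062.64 * 24 = 49503.36 g/day
Convert to kg/day: 49503.36 / 1000 = 49.50336 kg/day

49.50336 kg/day


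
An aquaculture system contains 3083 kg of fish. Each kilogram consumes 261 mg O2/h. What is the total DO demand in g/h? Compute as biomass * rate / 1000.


Total O2 consumption (mg/h) = 3083 kg * 261 mg/(kg*h) = 804663 mg/h
Convert to g/h: 804663 / 1000 = 804.663 g/h

804.663 g/h


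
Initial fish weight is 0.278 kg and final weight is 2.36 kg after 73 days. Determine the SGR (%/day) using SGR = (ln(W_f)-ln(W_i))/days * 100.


ln(W_f) = ln(2.36) = 0.85866162
ln(W_i) = ln(0.278) = -1.2801342
ln(W_f) - ln(W_i) = 0.85866162 - -1.2801342 = 2.1387958
SGR = 2.1387958 / 73 * 100 = 2.92986 %/day

2.92986 %/day


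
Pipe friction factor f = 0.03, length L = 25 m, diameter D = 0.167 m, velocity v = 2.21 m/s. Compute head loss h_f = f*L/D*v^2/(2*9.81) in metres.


v^2 = 2.21^2 = 4.8841 m^2/s^2
L/D = 25/0.167 = 149.7006
h_f = f*(L/D)*v^2/(2g) = 0.03 * 149.7006 * 4.8841 / 19.62 = 1.11797 m

1.11797 m


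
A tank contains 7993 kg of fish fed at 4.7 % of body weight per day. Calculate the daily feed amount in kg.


Feeding rate fraction = 4.7% / 100 = 0.047
Daily feed = 7993 kg * 0.047 = 375.671 kg/day

375.671 kg/day


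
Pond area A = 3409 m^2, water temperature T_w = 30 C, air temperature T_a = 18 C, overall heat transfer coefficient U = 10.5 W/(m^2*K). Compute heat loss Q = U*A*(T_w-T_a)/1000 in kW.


Temperature difference dT = 30 - 18 = 12 K
Heat loss (W) = U * A * dT = 10.5 * 3409 * 12 = 429534 W
Convert to kW: 429534 / 1000 = 429.534 kW

429.534 kW


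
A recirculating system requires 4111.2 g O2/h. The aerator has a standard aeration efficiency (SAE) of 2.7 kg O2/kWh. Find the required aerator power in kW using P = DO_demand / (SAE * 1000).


SAE in g O2/kWh = 2.7 * 1000 = 2700 g/kWh
P = DO_demand / SAE_g = 4111.2 / 2700 = 1.52267 kW

1.52267 kW


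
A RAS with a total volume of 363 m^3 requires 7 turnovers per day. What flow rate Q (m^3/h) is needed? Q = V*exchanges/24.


Daily recirculation volume = 363 m^3 * 7 = 2541 m^3/day
Flow rate Q = daily volume / 24 h = 2541 / 24 = 105.875 m^3/h

105.875 m^3/h


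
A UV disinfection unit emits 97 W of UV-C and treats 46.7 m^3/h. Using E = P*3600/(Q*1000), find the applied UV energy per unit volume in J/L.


Energy delivered per hour = 97 W * 3600 s = 349200 J/h
Volume treated per hour = 46.7 m^3/h * 1000 = 46700 L/h
dose = 349200 / 46700 = 7.47752 J/L

7.47752 J/L


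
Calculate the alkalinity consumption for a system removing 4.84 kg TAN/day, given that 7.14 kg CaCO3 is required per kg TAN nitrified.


Alkalinity factor: 7.14 kg CaCO3 consumed per kg TAN nitrified
alk = 4.84 kg TAN * 7.14 = 34.5576 kg CaCO3/day

34.5576 kg CaCO3/day


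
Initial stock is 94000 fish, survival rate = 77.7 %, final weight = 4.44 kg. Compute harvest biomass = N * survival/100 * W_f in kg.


Survivors = 94000 * 77.7/100 = 73038 fish
Harvest biomass = survivors * W_f = 73038 * 4.44 = 324288.72 kg

324288.72 kg


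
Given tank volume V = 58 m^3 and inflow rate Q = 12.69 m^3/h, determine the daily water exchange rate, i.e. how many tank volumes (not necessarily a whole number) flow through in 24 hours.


Daily flow volume = 12.69 m^3/h * 24 h = 304.56 m^3/day
Exchanges = daily flow / tank volume = 304.56 / 58 = 5.25103 exchanges/day

5.25103 exchanges/day


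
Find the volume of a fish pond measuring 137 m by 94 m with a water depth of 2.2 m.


Base area = L * W = 137 * 94 = 12878 m^2
Volume = area * depth = 12878 * 2.2 = 28331.6 m^3

28331.6 m^3


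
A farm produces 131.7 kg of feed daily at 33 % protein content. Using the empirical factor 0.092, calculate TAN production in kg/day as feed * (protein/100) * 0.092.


Protein in feed = 131.7 * 33/100 = 43.461 kg/day
TAN = protein * 0.092 = 43.461 * 0.092 = 3.998412 kg/day

3.998412 kg/day


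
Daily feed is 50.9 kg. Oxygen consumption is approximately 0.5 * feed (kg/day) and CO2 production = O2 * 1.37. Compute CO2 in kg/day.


O2 = 50.9 * 0.5 = 25.45
CO2 = 25.45 * 1.37 = 34.8665

34.8665 kg/day


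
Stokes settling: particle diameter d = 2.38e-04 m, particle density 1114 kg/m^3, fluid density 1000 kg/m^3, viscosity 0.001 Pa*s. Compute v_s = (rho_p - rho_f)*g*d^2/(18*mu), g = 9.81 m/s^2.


Density difference: rho_p - rho_f = 1114 - 1000 = 114 kg/m^3
d^2 = (2.38e-04)^2 = 5.6644e-08 m^2
Numerator = (rho_p - rho_f) * g * d^2 = 114 * 9.81 * 5.6644e-08 = 6.3347251e-05
Denominator = 18 * mu = 18 * 0.001 = 0.018
v_s = 6.3347251e-05 / 0.018 = 0.00351929 m/s
Check: Re = rho_f * v_s * d / mu = 1000 * 0.00351929 * 2.38e-04 / 0.001 = 0.838 < 1, so Stokes' law applies.

0.00351929 m/s


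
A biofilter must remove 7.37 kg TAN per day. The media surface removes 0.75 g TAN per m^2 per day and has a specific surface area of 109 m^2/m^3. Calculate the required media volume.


A = 7.37*1000 / 0.75 = 9826.6667 m^2
V = 9826.6667 / 109 = 90.1529

90.1529 m^3


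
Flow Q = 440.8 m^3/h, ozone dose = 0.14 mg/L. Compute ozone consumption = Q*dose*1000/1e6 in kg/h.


O3 demand (mg/h) = Q * dose * 1000 = 440.8 * 0.14 * 1000 = 61712 mg/h
Convert mg to kg: 61712 / 1e6 = 0.061712 kg/h

0.061712 kg/h


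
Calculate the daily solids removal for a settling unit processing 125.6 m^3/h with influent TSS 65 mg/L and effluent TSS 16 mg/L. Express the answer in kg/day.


Concentration drop: TSS_in - TSS_out = 65 - 16 = 49 mg/L
Hourly solids removed = Q * dTSS = 125.6 m^3/h * 49 mg/L = 6154.4 g/h  (m^3/h * mg/L = g/h)
Daily solids removed = 6154.4 * 24 = 147705.6 g/day
Convert g to kg: 147705.6 / 1000 = 147.7056 kg/day

147.7056 kg/day


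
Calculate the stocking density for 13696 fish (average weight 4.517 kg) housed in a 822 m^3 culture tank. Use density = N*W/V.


Total biomass = 13696 fish * 4.517 kg = 61864.832 kg
Density = total biomass / volume = 61864.832 / 822 = 75.2614 kg/m^3

75.2614 kg/m^3


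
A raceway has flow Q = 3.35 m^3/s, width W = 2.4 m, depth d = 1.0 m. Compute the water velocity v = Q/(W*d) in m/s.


Cross-sectional area = W * d = 2.4 * 1.0 = 2.4 m^2
Velocity = Q / A = 3.35 / 2.4 = 1.39583 m/s

1.39583 m/s


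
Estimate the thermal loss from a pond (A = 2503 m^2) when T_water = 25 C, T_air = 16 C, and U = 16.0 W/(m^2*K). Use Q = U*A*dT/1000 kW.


Temperature difference dT = 25 - 16 = 9 K
Heat loss (W) = U * A * dT = 16.0 * 2503 * 9 = 360432 W
Convert to kW: 360432 / 1000 = 360.432 kW

360.432 kW


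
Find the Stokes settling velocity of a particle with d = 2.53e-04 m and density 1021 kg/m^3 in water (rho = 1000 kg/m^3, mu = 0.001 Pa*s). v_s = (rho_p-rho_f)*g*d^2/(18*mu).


Density difference: rho_p - rho_f = 1021 - 1000 = 21 kg/m^3
d^2 = (2.53e-04)^2 = 6.4009e-08 m^2
Numerator = (rho_p - rho_f) * g * d^2 = 21 * 9.81 * 6.4009e-08 = 1.3186494e-05
Denominator = 18 * mu = 18 * 0.001 = 0.018
v_s = 1.3186494e-05 / 0.018 = 7.32583e-04 m/s
Check: Re = rho_f * v_s * d / mu = 1000 * 7.32583e-04 * 2.53e-04 / 0.001 = 0.185 < 1, so Stokes' law applies.

7.32583e-04 m/s


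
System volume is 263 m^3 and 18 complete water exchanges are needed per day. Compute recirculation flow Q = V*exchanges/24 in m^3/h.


Daily recirculation volume = 263 m^3 * 18 = 4734 m^3/day
Flow rate Q = daily volume / 24 h = 4734 / 24 = 197.25 m^3/h

197.25 m^3/h


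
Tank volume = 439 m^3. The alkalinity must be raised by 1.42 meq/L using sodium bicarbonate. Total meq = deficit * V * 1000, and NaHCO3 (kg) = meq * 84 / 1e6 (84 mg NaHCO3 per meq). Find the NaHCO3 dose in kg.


Tank volume in L = 439 m^3 * 1000 = 439000 L
Total meq required = 1.42 meq/L * 439000 L = 623380 meq
NaHCO3 mass = 623380 meq * 84 mg/meq / 1e6 = 52.3639 kg

52.3639 kg


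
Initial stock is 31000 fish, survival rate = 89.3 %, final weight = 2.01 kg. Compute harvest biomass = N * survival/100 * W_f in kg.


Survivors = 31000 * 89.3/100 = 27683 fish
Harvest biomass = survivors * W_f = 27683 * 2.01 = 55642.83 kg

55642.83 kg


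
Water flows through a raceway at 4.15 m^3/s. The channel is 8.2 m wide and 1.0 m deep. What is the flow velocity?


Cross-sectional area = W * d = 8.2 * 1.0 = 8.2 m^2
Velocity = Q / A = 4.15 / 8.2 = 0.506098 m/s

0.506098 m/s


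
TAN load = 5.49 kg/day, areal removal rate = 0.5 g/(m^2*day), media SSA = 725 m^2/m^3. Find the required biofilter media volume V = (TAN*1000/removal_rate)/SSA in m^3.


A = 5.49*1000 / 0.5 = 10980 m^2
V = 10980 / 725 = 15.1448

15.1448 m^3


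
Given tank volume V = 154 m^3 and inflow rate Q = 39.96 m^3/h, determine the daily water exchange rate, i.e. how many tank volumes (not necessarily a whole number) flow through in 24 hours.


Daily flow volume = 39.96 m^3/h * 24 h = 959.04 m^3/day
Exchanges = daily flow / tank volume = 959.04 / 154 = 6.22753 exchanges/day

6.22753 exchanges/day


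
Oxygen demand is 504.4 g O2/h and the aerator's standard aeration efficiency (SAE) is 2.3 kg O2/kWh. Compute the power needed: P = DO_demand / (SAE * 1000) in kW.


SAE in g O2/kWh = 2.3 * 1000 = 2300 g/kWh
P = DO_demand / SAE_g = 504.4 / 2300 = 0.219304 kW

0.219304 kW


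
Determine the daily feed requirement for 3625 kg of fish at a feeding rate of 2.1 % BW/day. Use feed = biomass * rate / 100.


Feeding rate fraction = 2.1% / 100 = 0.021
Daily feed = 3625 kg * 0.021 = 76.125 kg/day

76.125 kg/day


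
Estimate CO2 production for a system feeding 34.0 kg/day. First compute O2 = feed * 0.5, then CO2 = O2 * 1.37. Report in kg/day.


O2 = 34.0 * 0.5 = 17
CO2 = 17 * 1.37 = 23.29

23.29 kg/day


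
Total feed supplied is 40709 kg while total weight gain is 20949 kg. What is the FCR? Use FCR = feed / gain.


FCR = feed consumed / weight gained
FCR = 40709 kg / 20949 kg = 1.94324

1.94324


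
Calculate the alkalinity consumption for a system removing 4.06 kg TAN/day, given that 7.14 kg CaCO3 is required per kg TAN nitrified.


Alkalinity factor: 7.14 kg CaCO3 consumed per kg TAN nitrified
alk = 4.06 kg TAN * 7.14 = 28.9884 kg CaCO3/day

28.9884 kg CaCO3/day


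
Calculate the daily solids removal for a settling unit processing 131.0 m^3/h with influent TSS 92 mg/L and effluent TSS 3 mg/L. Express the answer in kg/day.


Concentration drop: TSS_in - TSS_out = 92 - 3 = 89 mg/L
Hourly solids removed = Q * dTSS = 131.0 m^3/h * 89 mg/L = 11659 g/h  (m^3/h * mg/L = g/h)
Daily solids removed = 11659 * 24 = 279816 g/day
Convert g to kg: 279816 / 1000 = 279.816 kg/day

279.816 kg/day


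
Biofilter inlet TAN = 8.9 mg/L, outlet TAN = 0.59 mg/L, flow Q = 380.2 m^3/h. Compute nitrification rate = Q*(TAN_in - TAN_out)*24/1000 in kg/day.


Concentration drop: TAN_in - TAN_out = 8.9 - 0.59 = 8.31 mg/L
Hourly TAN removed = Q * dTAN = 380.2 m^3/h * 8.31 mg/L = 3159.462 g/h  (m^3/h * mg/L = g/h)
Daily TAN removed = 3159.462 * 24 = 75827.088 g/day
Convert to kg/day: 75827.088 / 1000 = 75.827088 kg/day

75.827088 kg/day


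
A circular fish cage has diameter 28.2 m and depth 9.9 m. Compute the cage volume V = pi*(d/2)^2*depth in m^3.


r = d/2 = 28.2/2 = 14.1 m
Base area = pi*r^2 = pi*14.1^2 = 624.58004 m^2
Volume = 624.58004 * 9.9 = 6183.34 m^3

6183.34 m^3


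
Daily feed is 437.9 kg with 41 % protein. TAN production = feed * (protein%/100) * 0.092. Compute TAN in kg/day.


Protein in feed = 437.9 * 41/100 = 179.539 kg/day
TAN = protein * 0.092 = 179.539 * 0.092 = 16.517588 kg/day

16.517588 kg/day


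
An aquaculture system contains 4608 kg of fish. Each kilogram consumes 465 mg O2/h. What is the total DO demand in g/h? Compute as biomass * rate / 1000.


Total O2 consumption (mg/h) = 4608 kg * 465 mg/(kg*h) = 2142720 mg/h
Convert to g/h: 2142720 / 1000 = 2142.72 g/h

2142.72 g/h


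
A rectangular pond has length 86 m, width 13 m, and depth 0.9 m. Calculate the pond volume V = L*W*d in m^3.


Base area = L * W = 86 * 13 = 1118 m^2
Volume = area * depth = 1118 * 0.9 = 1006.2 m^3

1006.2 m^3


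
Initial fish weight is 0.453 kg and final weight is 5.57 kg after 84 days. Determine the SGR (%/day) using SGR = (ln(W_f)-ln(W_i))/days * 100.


ln(W_f) = ln(5.57) = 1.7173951
ln(W_i) = ln(0.453) = -0.79186315
ln(W_f) - ln(W_i) = 1.7173951 - -0.79186315 = 2.5092583
SGR = 2.5092583 / 84 * 100 = 2.98721 %/day

2.98721 %/day


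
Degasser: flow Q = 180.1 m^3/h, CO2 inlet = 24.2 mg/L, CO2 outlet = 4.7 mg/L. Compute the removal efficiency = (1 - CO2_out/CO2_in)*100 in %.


CO2_out / CO2_in = 4.7 / 24.2 = 0.19421488
Fraction remaining = 0.19421488
efficiency = (1 - 0.19421488) * 100 = 80.5785 %

80.5785 %


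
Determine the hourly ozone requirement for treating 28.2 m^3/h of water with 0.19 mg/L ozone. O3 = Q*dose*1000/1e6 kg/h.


O3 demand (mg/h) = Q * dose * 1000 = 28.2 * 0.19 * 1000 = 5358 mg/h
Convert mg to kg: 5358 / 1e6 = 0.005358 kg/h

0.005358 kg/h


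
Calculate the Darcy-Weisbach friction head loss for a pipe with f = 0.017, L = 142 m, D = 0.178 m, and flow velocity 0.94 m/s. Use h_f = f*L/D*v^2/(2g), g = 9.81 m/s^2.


v^2 = 0.94^2 = 0.8836 m^2/s^2
L/D = 142/0.178 = 797.75281
h_f = f*(L/D)*v^2/(2g) = 0.017 * 797.75281 * 0.8836 / 19.62 = 0.610765 m

0.610765 m


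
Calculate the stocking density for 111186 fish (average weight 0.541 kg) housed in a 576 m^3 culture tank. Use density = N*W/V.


Total biomass = 111186 fish * 0.541 kg = 60151.626 kg
Density = total biomass / volume = 60151.626 / 576 = 104.43 kg/m^3

104.43 kg/m^3


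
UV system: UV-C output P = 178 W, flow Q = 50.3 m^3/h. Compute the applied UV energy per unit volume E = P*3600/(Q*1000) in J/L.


Energy delivered per hour = 178 W * 3600 s = 640800 J/h
Volume treated per hour = 50.3 m^3/h * 1000 = 50300 L/h
dose = 640800 / 50300 = 12.7396 J/L

12.7396 J/L


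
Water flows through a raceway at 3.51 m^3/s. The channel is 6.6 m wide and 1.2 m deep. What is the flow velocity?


Cross-sectional area = W * d = 6.6 * 1.2 = 7.92 m^2
Velocity = Q / A = 3.51 / 7.92 = 0.443182 m/s

0.443182 m/s


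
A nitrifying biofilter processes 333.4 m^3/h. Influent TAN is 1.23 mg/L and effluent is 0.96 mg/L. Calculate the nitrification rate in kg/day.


Concentration drop: TAN_in - TAN_out = 1.23 - 0.96 = 0.27 mg/L
Hourly TAN removed = Q * dTAN = 333.4 m^3/h * 0.27 mg/L = 90.018 g/h  (m^3/h * mg/L = g/h)
Daily TAN removed = 90.018 * 24 = 2160.432 g/day
Convert to kg/day: 2160.432 / 1000 = 2.160432 kg/day

2.160432 kg/day


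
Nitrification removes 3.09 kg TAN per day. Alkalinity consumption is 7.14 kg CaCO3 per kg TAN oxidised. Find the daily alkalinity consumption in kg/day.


Alkalinity factor: 7.14 kg CaCO3 consumed per kg TAN nitrified
alk = 3.09 kg TAN * 7.14 = 22.0626 kg CaCO3/day

22.0626 kg CaCO3/day


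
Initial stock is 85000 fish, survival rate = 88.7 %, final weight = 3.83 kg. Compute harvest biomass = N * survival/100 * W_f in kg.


Survivors = 85000 * 88.7/100 = 75395 fish
Harvest biomass = survivors * W_f = 75395 * 3.83 = 288762.85 kg

288762.85 kg


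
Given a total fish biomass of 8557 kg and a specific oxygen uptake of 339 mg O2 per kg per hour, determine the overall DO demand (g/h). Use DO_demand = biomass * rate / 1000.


Total O2 consumption (mg/h) = 8557 kg * 339 mg/(kg*h) = 2900823 mg/h
Convert to g/h: 2900823 / 1000 = 2900.823 g/h

2900.823 g/h


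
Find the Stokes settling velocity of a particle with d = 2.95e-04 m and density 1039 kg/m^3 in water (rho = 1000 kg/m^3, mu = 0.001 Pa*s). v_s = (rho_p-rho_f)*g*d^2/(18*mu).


Density difference: rho_p - rho_f = 1039 - 1000 = 39 kg/m^3
d^2 = (2.95e-04)^2 = 8.7025e-08 m^2
Numerator = (rho_p - rho_f) * g * d^2 = 39 * 9.81 * 8.7025e-08 = 3.3294895e-05
Denominator = 18 * mu = 18 * 0.001 = 0.018
v_s = 3.3294895e-05 / 0.018 = 0.00184972 m/s
Check: Re = rho_f * v_s * d / mu = 1000 * 0.00184972 * 2.95e-04 / 0.001 = 0.546 < 1, so Stokes' law applies.

0.00184972 m/s


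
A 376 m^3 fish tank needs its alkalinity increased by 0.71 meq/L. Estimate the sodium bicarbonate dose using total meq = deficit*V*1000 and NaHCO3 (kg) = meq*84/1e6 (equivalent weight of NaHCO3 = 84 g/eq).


Tank volume in L = 376 m^3 * 1000 = 376000 L
Total meq required = 0.71 meq/L * 376000 L = 266960 meq
NaHCO3 mass = 266960 meq * 84 mg/meq / 1e6 = 22.4246 kg

22.4246 kg


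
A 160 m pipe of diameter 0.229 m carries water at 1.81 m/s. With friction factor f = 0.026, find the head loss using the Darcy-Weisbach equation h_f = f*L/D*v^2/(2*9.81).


v^2 = 1.81^2 = 3.2761 m^2/s^2
L/D = 160/0.229 = 698.68996
h_f = f*(L/D)*v^2/(2g) = 0.026 * 698.68996 * 3.2761 / 19.62 = 3.0333 m

3.0333 m


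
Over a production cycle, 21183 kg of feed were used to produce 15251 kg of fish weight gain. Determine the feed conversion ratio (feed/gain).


FCR = feed consumed / weight gained
FCR = 21183 kg / 15251 kg = 1.38896

1.38896


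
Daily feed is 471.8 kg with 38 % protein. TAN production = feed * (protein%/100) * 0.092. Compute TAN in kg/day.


Protein in feed = 471.8 * 38/100 = 179.284 kg/day
TAN = protein * 0.092 = 179.284 * 0.092 = 16.494128 kg/day

16.494128 kg/day


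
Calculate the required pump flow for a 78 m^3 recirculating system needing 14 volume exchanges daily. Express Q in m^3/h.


Daily recirculation volume = 78 m^3 * 14 = 1092 m^3/day
Flow rate Q = daily volume / 24 h = 1092 / 24 = 45.5 m^3/h

45.5 m^3/h


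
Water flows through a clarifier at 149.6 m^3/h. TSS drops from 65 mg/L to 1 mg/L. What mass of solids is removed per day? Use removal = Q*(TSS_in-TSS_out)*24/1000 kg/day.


Concentration drop: TSS_in - TSS_out = 65 - 1 = 64 mg/L
Hourly solids removed = Q * dTSS = 149.6 m^3/h * 64 mg/L = 9574.4 g/h  (m^3/h * mg/L = g/h)
Daily solids removed = 9574.4 * 24 = 229785.6 g/day
Convert g to kg: 229785.6 / 1000 = 229.7856 kg/day

229.7856 kg/day


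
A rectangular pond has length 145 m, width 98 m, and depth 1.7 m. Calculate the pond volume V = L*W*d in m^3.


Base area = L * W = 145 * 98 = 14210 m^2
Volume = area * depth = 14210 * 1.7 = 24157 m^3

24157 m^3


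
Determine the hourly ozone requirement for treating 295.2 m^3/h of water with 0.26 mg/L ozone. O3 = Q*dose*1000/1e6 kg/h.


O3 demand (mg/h) = Q * dose * 1000 = 295.2 * 0.26 * 1000 = 76752 mg/h
Convert mg to kg: 76752 / 1e6 = 0.076752 kg/h

0.076752 kg/h


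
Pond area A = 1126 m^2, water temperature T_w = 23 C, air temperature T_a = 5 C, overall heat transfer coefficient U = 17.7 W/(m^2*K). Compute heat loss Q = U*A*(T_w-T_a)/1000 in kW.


Temperature difference dT = 23 - 5 = 18 K
Heat loss (W) = U * A * dT = 17.7 * 1126 * 18 = 358743.6 W
Convert to kW: 358743.6 / 1000 = 358.7436 kW

358.7436 kW


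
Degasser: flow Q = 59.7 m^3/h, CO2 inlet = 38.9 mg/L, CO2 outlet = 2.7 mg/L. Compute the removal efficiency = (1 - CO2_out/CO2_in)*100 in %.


CO2_out / CO2_in = 2.7 / 38.9 = 0.06940874
Fraction remaining = 0.06940874
efficiency = (1 - 0.06940874) * 100 = 93.0591 %

93.0591 %


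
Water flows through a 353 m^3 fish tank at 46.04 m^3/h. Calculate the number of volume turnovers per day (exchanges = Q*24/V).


Daily flow volume = 46.04 m^3/h * 24 h = 1104.96 m^3/day
Exchanges = daily flow / tank volume = 1104.96 / 353 = 3.1302 exchanges/day

3.1302 exchanges/day


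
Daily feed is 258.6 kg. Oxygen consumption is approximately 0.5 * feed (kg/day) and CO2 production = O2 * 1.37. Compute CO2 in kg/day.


O2 = 258.6 * 0.5 = 129.3
CO2 = 129.3 * 1.37 = 177.141

177.141 kg/day


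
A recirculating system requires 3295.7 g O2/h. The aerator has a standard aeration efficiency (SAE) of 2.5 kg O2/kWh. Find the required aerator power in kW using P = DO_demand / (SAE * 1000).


SAE in g O2/kWh = 2.5 * 1000 = 2500 g/kWh
P = DO_demand / SAE_g = 3295.7 / 2500 = 1.31828 kW

1.31828 kW


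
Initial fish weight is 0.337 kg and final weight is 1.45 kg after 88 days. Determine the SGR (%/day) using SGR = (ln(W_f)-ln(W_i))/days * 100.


ln(W_f) = ln(1.45) = 0.37156356
ln(W_i) = ln(0.337) = -1.0876723
ln(W_f) - ln(W_i) = 0.37156356 - -1.0876723 = 1.4592359
SGR = 1.4592359 / 88 * 100 = 1.65822 %/day

1.65822 %/day


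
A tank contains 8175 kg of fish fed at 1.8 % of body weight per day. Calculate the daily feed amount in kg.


Feeding rate fraction = 1.8% / 100 = 0.018
Daily feed = 8175 kg * 0.018 = 147.15 kg/day

147.15 kg/day


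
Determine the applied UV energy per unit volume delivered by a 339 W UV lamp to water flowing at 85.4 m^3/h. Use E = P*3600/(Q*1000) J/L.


Energy delivered per hour = 339 W * 3600 s = 1220400 J/h
Volume treated per hour = 85.4 m^3/h * 1000 = 85400 L/h
dose = 1220400 / 85400 = 14.2904 J/L

14.2904 J/L


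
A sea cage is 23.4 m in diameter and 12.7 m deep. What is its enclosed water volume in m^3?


r = d/2 = 23.4/2 = 11.7 m
Base area = pi*r^2 = pi*11.7^2 = 430.05262 m^2
Volume = 430.05262 * 12.7 = 5461.67 m^3

5461.67 m^3


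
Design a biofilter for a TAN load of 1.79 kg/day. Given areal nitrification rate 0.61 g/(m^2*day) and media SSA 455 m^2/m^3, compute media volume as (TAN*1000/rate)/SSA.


A = 1.79*1000 / 0.61 = 2934.4262 m^2
V = 2934.4262 / 455 = 6.44929

6.44929 m^3


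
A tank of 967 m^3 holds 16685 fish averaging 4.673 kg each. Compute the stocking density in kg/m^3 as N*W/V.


Total biomass = 16685 fish * 4.673 kg = 77969.005 kg
Density = total biomass / volume = 77969.005 / 967 = 80.6298 kg/m^3

80.6298 kg/m^3


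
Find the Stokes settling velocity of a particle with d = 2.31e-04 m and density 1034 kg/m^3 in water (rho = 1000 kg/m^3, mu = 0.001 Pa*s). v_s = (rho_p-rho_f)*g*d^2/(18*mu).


Density difference: rho_p - rho_f = 1034 - 1000 = 34 kg/m^3
d^2 = (2.31e-04)^2 = 5.3361e-08 m^2
Numerator = (rho_p - rho_f) * g * d^2 = 34 * 9.81 * 5.3361e-08 = 1.7798028e-05
Denominator = 18 * mu = 18 * 0.001 = 0.018
v_s = 1.7798028e-05 / 0.018 = 9.88779e-04 m/s
Check: Re = rho_f * v_s * d / mu = 1000 * 9.88779e-04 * 2.31e-04 / 0.001 = 0.228 < 1, so Stokes' law applies.

9.88779e-04 m/s
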